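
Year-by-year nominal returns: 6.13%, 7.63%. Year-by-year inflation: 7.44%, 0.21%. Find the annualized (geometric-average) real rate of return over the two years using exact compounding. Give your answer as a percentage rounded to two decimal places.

3.00%

Compound the nominal returns: 1.0613 × 1.0763 = 1.14227719.
Compound inflation: 1.0744 × 1.0021 = 1.07665624.
Deflate: 1.14227719 / 1.07665624 = 1.06094884.
Annualized real rate = 1.06094884^(1/2) − 1 = 3.0024% → 3.00%.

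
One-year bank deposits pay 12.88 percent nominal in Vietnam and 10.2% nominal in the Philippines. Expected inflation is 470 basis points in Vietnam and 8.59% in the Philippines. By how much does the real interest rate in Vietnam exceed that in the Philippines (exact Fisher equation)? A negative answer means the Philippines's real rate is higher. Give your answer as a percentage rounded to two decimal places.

6.33%

Vietnam: (1 + 0.1288)/(1 + 0.0470) − 1 = 7.8128%
The Philippines: (1 + 0.1020)/(1 + 0.0859) − 1 = 1.4826%
Differential = 7.8128% − 1.4826% = 6.3302% → 6.33%.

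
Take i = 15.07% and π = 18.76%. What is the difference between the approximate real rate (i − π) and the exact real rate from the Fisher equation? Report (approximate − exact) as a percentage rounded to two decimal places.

-0.58%

Approximate: r ≈ 15.070% − 18.760% = -3.6900%
Exact: (1 + 0.1507)/(1 + 0.1876) − 1 = -3.1071%
Error = -3.6900% − (-3.1071%) = -0.5829% → -0.58%.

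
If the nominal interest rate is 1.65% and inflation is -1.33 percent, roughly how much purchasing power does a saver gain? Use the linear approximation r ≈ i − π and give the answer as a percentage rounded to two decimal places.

r ≈ i − π = 1.65% − (-1.33%) = 2.98%.

2.98%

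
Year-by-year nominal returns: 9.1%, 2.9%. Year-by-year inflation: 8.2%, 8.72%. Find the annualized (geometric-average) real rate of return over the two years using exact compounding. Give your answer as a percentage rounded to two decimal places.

Compound the nominal returns: 1.0910 × 1.0290 = 1.12263900.
Compound inflation: 1.0820 × 1.0872 = 1.17635040.
Deflate: 1.12263900 / 1.17635040 = 0.95434065.
Annualized real rate = 0.95434065^(1/2) − 1 = -2.3096% → -2.31%.

-2.31%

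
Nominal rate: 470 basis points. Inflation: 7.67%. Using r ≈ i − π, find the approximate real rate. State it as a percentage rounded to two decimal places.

-2.97%

r ≈ i − π = 4.7% − 7.67% = -2.97%.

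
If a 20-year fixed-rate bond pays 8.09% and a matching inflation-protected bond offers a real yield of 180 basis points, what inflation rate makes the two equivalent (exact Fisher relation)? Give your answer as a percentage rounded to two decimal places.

6.18%

(1 + π) = (1 + i)/(1 + r) = 1.08090 / 1.01800 = 1.061788
Break-even inflation = 1.061788 − 1 → 6.18%.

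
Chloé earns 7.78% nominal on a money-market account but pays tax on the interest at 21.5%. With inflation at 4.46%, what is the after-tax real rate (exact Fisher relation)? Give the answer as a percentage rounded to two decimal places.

After-tax nominal return = 7.78% × (1 − 0.215) = 6.1073%.
1 + r = 1.061073 / 1.04460 = 1.015770
After-tax real rate = 1.015770 − 1 → 1.58%.

1.58%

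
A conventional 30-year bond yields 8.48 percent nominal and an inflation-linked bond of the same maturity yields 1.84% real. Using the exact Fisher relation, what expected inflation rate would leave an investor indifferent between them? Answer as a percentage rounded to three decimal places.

(1 + π) = (1 + i)/(1 + r) = 1.08480 / 1.01840 = 1.065200
Break-even inflation = 1.065200 − 1 → 6.520%.

6.520%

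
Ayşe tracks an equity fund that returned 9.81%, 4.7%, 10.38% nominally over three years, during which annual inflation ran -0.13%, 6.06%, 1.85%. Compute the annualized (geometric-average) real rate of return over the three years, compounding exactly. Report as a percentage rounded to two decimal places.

5.56%

Compound the nominal returns: 1.0981 × 1.0470 × 1.1038 = 1.26905067.
Compound inflation: 0.9987 × 1.0606 × 1.0185 = 1.07881681.
Deflate: 1.26905067 / 1.07881681 = 1.17633564.
Annualized real rate = 1.17633564^(1/3) − 1 = 5.5627% → 5.56%.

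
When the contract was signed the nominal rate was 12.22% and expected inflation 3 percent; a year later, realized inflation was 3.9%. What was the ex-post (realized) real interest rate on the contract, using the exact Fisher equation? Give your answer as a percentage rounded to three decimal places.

Ex-post: (1 + 0.1222)/(1 + 0.0390) − 1 = 8.0077%
So the realized real rate is 8.008%.

8.008%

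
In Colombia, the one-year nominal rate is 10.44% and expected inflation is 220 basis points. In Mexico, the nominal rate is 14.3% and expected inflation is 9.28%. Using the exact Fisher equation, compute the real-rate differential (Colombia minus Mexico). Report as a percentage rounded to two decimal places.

Colombia: (1 + 0.1044)/(1 + 0.0220) − 1 = 8.0626%
Mexico: (1 + 0.1430)/(1 + 0.0928) − 1 = 4.5937%
Differential = 8.0626% − 4.5937% = 3.4689% → 3.47%.

3.47%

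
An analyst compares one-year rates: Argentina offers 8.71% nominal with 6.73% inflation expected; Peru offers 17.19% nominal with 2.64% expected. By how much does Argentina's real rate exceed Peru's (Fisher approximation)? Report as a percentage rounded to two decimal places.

Argentina: 8.71% − 6.73% = 1.980%
Peru: 17.19% − 2.64% = 14.550%
Differential = -12.570% → -12.57%.

-12.57%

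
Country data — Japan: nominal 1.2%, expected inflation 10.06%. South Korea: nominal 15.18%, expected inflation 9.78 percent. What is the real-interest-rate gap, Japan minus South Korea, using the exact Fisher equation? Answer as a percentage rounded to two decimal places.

-12.97%

Japan: (1 + 0.0120)/(1 + 0.1006) − 1 = -8.0502%
South Korea: (1 + 0.1518)/(1 + 0.0978) − 1 = 4.9189%
Differential = -8.0502% − 4.9189% = -12.9691% → -12.97%.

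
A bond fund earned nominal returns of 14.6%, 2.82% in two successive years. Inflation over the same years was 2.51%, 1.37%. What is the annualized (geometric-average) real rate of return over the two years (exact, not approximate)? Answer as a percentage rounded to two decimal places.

6.49%

Nominal growth factor = 1.1460 × 1.0282 = 1.17831720
Price-level growth factor = 1.0251 × 1.0137 = 1.03914387
Real growth factor = 1.17831720 / 1.03914387 = 1.13393076
Annualized real rate = 1.13393076^(1/2) − 1 = 6.4862% → 6.49%.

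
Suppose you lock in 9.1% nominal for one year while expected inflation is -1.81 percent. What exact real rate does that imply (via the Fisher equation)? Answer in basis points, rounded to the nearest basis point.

1111 basis points

1 + r = 1.09100 / 0.98190 = 1.111111
r = 1.111111 − 1 = 11.1111%, i.e. 1111 basis points.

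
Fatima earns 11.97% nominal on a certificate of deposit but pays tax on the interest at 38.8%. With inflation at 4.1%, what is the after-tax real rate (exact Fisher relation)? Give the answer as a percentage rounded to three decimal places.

3.099%

After-tax nominal return = 11.97% × (1 − 0.388) = 7.32564%.
1 + r = 1.0732564 / 1.04100 = 1.030986
After-tax real rate = 1.030986 − 1 → 3.099%.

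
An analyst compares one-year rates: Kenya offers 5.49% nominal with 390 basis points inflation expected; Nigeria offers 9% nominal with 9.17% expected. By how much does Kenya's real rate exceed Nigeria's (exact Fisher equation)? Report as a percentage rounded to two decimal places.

1.69%

Kenya: (1 + 0.0549)/(1 + 0.0390) − 1 = 1.5303%
Nigeria: (1 + 0.0900)/(1 + 0.0917) − 1 = -0.1557%
Differential = 1.5303% − (-0.1557%) = 1.6860% → 1.69%.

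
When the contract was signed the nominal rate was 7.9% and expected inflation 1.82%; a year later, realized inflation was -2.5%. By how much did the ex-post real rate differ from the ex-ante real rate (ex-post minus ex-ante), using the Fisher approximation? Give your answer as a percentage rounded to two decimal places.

4.32%

Ex-ante: 7.9% − 1.82% = 6.080%
Ex-post: 7.9% − (-2.5%) = 10.400%
Difference (ex-post − ex-ante) = 4.3200% → 4.32%.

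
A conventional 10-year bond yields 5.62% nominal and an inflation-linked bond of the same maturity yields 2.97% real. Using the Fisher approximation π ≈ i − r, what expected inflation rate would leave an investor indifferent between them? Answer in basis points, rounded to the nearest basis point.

265 basis points

π ≈ i − r = 5.62% − 2.97% → 265 basis points.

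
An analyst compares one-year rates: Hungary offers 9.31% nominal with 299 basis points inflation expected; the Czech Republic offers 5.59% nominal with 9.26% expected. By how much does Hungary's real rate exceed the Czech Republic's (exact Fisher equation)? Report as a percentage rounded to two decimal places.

9.50%

Hungary: (1 + 0.0931)/(1 + 0.0299) − 1 = 6.1365%
The Czech Republic: (1 + 0.0559)/(1 + 0.0926) − 1 = -3.3590%
Differential = 6.1365% − (-3.3590%) = 9.4955% → 9.50%.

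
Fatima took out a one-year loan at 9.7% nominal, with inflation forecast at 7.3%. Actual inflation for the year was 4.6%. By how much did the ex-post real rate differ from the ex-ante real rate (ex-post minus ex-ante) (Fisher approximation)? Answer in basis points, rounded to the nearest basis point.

Ex-ante: 9.7% − 7.3% = 2.400%
Ex-post: 9.7% − 4.6% = 5.100%
Difference (ex-post − ex-ante) = 2.7000% → 270 basis points.

270 basis points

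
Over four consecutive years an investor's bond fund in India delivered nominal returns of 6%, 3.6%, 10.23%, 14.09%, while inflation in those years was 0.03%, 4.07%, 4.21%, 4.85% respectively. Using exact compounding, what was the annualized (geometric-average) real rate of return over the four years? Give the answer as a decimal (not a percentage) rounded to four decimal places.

Compound the nominal returns: 1.0600 × 1.0360 × 1.1023 × 1.1409 = 1.38106147.
Compound inflation: 1.0003 × 1.0407 × 1.0421 × 1.0485 = 1.13745351.
Deflate: 1.38106147 / 1.13745351 = 1.21416960.
Annualized real rate = 1.21416960^(1/4) − 1 = 4.9711% → 0.0497.

0.0497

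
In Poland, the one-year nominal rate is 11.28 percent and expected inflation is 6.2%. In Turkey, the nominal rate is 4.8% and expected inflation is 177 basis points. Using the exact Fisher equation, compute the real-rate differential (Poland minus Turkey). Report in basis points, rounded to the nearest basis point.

Poland: (1 + 0.1128)/(1 + 0.0620) − 1 = 4.7834%
Turkey: (1 + 0.0480)/(1 + 0.0177) − 1 = 2.9773%
Differential = 4.7834% − 2.9773% = 1.8061% → 181 basis points.

181 basis points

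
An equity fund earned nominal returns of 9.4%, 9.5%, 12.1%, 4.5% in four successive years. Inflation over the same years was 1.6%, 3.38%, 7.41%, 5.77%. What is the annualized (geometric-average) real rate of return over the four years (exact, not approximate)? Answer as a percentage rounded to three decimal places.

4.137%

Nominal growth factor = 1.0940 × 1.0950 × 1.1210 × 1.0450 = 1.40330911
Price-level growth factor = 1.0160 × 1.0338 × 1.0741 × 1.0577 = 1.19326652
Real growth factor = 1.40330911 / 1.19326652 = 1.17602319
Annualized real rate = 1.17602319^(1/4) − 1 = 4.1367% → 4.137%.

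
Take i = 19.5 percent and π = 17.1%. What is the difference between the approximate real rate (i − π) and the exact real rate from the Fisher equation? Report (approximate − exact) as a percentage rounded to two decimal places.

Approximate: r ≈ 19.500% − 17.100% = 2.4000%
Exact: (1 + 0.1950)/(1 + 0.1710) − 1 = 2.0495%
Error = 2.4000% − 2.0495% = 0.3505% → 0.35%.

0.35%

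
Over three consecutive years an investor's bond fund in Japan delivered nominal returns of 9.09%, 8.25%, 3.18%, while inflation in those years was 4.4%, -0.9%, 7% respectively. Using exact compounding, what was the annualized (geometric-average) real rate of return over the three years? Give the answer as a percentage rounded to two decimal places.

3.25%

Nominal growth factor = 1.0909 × 1.0825 × 1.0318 = 1.21845185
Price-level growth factor = 1.0440 × 0.9910 × 1.0700 = 1.10702628
Real growth factor = 1.21845185 / 1.10702628 = 1.10065305
Annualized real rate = 1.10065305^(1/3) − 1 = 3.2484% → 3.25%.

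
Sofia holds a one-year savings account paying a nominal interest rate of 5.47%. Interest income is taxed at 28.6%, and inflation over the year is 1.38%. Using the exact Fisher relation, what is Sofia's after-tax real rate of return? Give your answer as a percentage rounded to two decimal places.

2.49%

After-tax nominal return = 5.47% × (1 − 0.286) = 3.90558%.
1 + r = 1.0390558 / 1.01380 = 1.024912
After-tax real rate = 1.024912 − 1 → 2.49%.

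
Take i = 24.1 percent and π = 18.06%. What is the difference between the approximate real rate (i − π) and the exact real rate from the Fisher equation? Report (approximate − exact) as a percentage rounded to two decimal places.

Approximate: r ≈ 24.100% − 18.060% = 6.0400%
Exact: (1 + 0.2410)/(1 + 0.1806) − 1 = 5.1160%
Error = 6.0400% − 5.1160% = 0.9240% → 0.92%.

0.92%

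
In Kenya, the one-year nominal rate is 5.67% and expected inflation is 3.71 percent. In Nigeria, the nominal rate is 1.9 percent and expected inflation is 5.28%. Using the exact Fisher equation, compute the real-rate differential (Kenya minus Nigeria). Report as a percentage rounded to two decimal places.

Kenya: (1 + 0.0567)/(1 + 0.0371) − 1 = 1.8899%
Nigeria: (1 + 0.0190)/(1 + 0.0528) − 1 = -3.2105%
Differential = 1.8899% − (-3.2105%) = 5.1004% → 5.10%.

5.10%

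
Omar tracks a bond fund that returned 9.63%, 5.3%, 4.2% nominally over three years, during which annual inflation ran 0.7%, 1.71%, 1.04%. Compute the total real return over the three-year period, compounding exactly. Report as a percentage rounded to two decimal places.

16.24%

Compound the nominal returns: 1.0963 × 1.0530 × 1.0420 = 1.202889.
Compound inflation: 1.0070 × 1.0171 × 1.0104 = 1.034872.
Deflate: 1.202889 / 1.034872 = 1.162356.
Total real return = 1.162356 − 1 → 16.24%.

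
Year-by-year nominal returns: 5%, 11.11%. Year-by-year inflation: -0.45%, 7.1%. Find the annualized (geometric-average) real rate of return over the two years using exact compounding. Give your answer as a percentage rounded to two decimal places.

Nominal growth factor = 1.0500 × 1.1111 = 1.16665500
Price-level growth factor = 0.9955 × 1.0710 = 1.06618050
Real growth factor = 1.16665500 / 1.06618050 = 1.09423780
Annualized real rate = 1.09423780^(1/2) − 1 = 4.6058% → 4.61%.

4.61%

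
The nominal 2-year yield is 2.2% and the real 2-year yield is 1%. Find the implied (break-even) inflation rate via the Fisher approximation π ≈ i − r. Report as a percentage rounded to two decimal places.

1.20%

π ≈ i − r = 2.2% − 1% → 1.20%.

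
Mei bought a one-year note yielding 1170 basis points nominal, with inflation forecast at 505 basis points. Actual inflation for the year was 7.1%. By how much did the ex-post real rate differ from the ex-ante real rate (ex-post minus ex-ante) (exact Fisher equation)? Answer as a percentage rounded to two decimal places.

Ex-ante: (1 + 0.1170)/(1 + 0.0505) − 1 = 6.3303%
Ex-post: (1 + 0.1170)/(1 + 0.0710) − 1 = 4.2951%
Difference (ex-post − ex-ante) = -2.0353% → -2.04%.

-2.04%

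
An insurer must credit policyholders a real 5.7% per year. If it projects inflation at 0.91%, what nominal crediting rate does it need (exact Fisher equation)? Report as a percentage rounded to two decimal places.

(1 + i) = (1 + r)(1 + π) = 1.05700 × 1.00910 = 1.0666187
i = 1.0666187 − 1, so the required nominal rate is 6.66%.

6.66%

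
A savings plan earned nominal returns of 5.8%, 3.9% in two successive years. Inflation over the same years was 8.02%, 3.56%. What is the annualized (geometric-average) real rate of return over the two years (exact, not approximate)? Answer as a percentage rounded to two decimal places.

-0.87%

Nominal growth factor = 1.0580 × 1.0390 = 1.09926200
Price-level growth factor = 1.0802 × 1.0356 = 1.11865512
Real growth factor = 1.09926200 / 1.11865512 = 0.98266390
Annualized real rate = 0.98266390^(1/2) − 1 = -0.8706% → -0.87%.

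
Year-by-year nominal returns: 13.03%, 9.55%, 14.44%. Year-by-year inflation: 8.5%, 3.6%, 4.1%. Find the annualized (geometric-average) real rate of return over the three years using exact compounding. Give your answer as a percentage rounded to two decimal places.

6.59%

Nominal growth factor = 1.1303 × 1.0955 × 1.1444 = 1.41704603
Price-level growth factor = 1.0850 × 1.0360 × 1.0410 = 1.17014646
Real growth factor = 1.41704603 / 1.17014646 = 1.21099886
Annualized real rate = 1.21099886^(1/3) − 1 = 6.5895% → 6.59%.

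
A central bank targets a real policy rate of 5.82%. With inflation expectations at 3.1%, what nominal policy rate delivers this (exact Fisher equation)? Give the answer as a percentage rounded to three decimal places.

9.100%

(1 + i) = (1 + r)(1 + π) = 1.05820 × 1.03100 = 1.0910042
i = 1.0910042 − 1, so the required nominal rate is 9.100%.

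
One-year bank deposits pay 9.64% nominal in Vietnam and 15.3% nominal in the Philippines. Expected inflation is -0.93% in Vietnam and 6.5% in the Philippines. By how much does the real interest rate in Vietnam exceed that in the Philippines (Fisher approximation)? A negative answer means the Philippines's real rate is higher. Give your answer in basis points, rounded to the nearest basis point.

Vietnam: 9.64% − (-0.93%) = 10.570%
The Philippines: 15.3% − 6.5% = 8.800%
Differential = 1.770% → 177 basis points.

177 basis points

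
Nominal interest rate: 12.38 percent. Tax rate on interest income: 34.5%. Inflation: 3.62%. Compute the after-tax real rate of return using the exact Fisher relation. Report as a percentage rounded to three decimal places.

4.332%

After-tax nominal return = 12.38% × (1 − 0.345) = 8.1089%.
1 + r = 1.081089 / 1.03620 = 1.043321
After-tax real rate = 1.043321 − 1 → 4.332%.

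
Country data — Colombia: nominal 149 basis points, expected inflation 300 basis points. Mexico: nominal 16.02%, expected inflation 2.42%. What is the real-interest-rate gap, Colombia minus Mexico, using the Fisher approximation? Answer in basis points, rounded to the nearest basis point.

Colombia: 1.49% − 3% = -1.510%
Mexico: 16.02% − 2.42% = 13.600%
Differential = -15.110% → -1511 basis points.

-1511 basis points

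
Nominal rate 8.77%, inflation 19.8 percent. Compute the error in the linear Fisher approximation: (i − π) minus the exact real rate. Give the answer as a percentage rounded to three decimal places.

Approximate: r ≈ 8.770% − 19.800% = -11.0300%
Exact: (1 + 0.0877)/(1 + 0.1980) − 1 = -9.2070%
Error = -11.0300% − (-9.2070%) = -1.8230% → -1.823%.

-1.823%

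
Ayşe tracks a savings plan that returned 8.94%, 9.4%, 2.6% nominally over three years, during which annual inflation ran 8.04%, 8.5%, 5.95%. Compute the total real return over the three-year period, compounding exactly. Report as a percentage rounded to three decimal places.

Nominal growth factor = 1.0894 × 1.0940 × 1.0260 = 1.222790
Price-level growth factor = 1.0804 × 1.0850 × 1.0595 = 1.241982
Real growth factor = 1.222790 / 1.241982 = 0.984548
Total real return = 0.984548 − 1 → -1.545%.

-1.545%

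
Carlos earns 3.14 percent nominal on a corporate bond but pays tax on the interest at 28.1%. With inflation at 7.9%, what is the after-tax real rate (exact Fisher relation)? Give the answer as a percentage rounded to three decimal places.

-5.229%

After-tax nominal return = 3.14% × (1 − 0.281) = 2.25766%.
1 + r = 1.0225766 / 1.07900 = 0.947708
After-tax real rate = 0.947708 − 1 → -5.229%.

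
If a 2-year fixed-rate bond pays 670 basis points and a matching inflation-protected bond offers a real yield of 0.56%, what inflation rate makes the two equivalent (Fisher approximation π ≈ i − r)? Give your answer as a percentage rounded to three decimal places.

6.140%

π ≈ i − r = 6.7% − 0.56% → 6.140%.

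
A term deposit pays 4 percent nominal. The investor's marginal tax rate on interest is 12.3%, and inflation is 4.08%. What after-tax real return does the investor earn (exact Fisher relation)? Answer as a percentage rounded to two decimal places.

-0.55%

After-tax nominal return = 4% × (1 − 0.123) = 3.5080%.
1 + r = 1.03508 / 1.04080 = 0.994504
After-tax real rate = 0.994504 − 1 → -0.55%.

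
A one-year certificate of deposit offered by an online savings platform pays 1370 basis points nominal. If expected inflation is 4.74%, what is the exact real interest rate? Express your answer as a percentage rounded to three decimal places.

By the Fisher identity, 1 + r = (1 + i)/(1 + π).
1 + r = 1.13700 / 1.04740 = 1.0855452
r = 1.0855452 − 1 = 8.55452%, i.e. 8.555%.

8.555%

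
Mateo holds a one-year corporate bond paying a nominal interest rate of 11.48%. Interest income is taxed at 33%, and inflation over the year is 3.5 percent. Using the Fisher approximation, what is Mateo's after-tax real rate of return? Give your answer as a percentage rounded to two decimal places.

After-tax nominal return = 11.48% × (1 − 0.33) = 7.6916%.
r ≈ 7.6916% − 3.5% → 4.19%.

4.19%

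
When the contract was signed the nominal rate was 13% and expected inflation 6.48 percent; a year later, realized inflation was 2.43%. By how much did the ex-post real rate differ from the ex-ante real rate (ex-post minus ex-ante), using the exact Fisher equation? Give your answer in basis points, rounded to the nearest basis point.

Ex-ante: (1 + 0.1300)/(1 + 0.0648) − 1 = 6.1232%
Ex-post: (1 + 0.1300)/(1 + 0.0243) − 1 = 10.3192%
Difference (ex-post − ex-ante) = 4.1960% → 420 basis points.

420 basis points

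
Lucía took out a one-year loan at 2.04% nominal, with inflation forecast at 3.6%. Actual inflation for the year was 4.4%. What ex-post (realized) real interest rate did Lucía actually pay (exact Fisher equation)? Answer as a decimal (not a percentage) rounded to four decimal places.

-0.0226

Ex-post: (1 + 0.0204)/(1 + 0.0440) − 1 = -2.2605%
So the realized real rate is -0.0226.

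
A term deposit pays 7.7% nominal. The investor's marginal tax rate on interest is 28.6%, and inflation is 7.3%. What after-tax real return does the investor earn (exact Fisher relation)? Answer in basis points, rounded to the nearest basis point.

-168 basis points

After-tax nominal return = 7.7% × (1 − 0.286) = 5.4978%.
1 + r = 1.054978 / 1.07300 = 0.983204
After-tax real rate = 0.983204 − 1 → -168 basis points.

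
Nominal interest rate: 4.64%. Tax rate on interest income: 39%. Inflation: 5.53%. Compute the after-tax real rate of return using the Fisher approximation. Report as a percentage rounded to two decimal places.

After-tax nominal return = 4.64% × (1 − 0.39) = 2.8304%.
r ≈ 2.8304% − 5.53% → -2.70%.

-2.70%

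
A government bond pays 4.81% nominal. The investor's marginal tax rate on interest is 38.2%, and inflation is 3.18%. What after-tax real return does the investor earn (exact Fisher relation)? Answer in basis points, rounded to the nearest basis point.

-20 basis points

After-tax nominal return = 4.81% × (1 − 0.382) = 2.97258%.
1 + r = 1.0297258 / 1.03180 = 0.997990
After-tax real rate = 0.997990 − 1 → -20 basis points.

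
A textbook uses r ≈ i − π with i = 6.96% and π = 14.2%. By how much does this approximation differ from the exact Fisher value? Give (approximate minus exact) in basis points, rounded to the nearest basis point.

Approximate: r ≈ 6.960% − 14.200% = -7.2400%
Exact: (1 + 0.0696)/(1 + 0.1420) − 1 = -6.3398%
Error = -7.2400% − (-6.3398%) = -0.9002% → -90 basis points.

-90 basis points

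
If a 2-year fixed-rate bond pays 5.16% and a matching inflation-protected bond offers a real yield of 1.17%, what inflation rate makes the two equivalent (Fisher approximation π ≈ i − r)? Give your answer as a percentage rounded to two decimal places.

π ≈ i − r = 5.16% − 1.17% → 3.99%.

3.99%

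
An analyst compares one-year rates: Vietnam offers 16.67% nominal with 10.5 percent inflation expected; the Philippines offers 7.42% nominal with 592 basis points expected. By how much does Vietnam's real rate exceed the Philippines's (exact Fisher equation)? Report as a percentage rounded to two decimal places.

Vietnam: (1 + 0.1667)/(1 + 0.1050) − 1 = 5.5837%
The Philippines: (1 + 0.0742)/(1 + 0.0592) − 1 = 1.4162%
Differential = 5.5837% − 1.4162% = 4.1675% → 4.17%.

4.17%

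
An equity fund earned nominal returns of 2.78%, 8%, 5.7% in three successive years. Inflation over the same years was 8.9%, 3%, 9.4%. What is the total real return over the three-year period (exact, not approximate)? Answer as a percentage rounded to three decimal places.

-4.385%

Compound the nominal returns: 1.0278 × 1.0800 × 1.0570 = 1.173295.
Compound inflation: 1.0890 × 1.0300 × 1.0940 = 1.227107.
Deflate: 1.173295 / 1.227107 = 0.956148.
Total real return = 0.956148 − 1 → -4.385%.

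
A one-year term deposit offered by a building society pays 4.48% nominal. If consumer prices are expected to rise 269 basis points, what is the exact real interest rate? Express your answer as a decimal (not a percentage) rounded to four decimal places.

0.0174

By the Fisher relation, 1 + r = (1 + i)/(1 + π).
1 + r = 1.04480 / 1.02690 = 1.017431
r = 1.017431 − 1 = 1.7431%, i.e. 0.0174.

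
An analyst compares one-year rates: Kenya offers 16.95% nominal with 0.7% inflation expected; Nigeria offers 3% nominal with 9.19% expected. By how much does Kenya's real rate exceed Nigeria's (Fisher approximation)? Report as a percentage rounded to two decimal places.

22.44%

Kenya: 16.95% − 0.7% = 16.250%
Nigeria: 3% − 9.19% = -6.190%
Differential = 22.440% → 22.44%.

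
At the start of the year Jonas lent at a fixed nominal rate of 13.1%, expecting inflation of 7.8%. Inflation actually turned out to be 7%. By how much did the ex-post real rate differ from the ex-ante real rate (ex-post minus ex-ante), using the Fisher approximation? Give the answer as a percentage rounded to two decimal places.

Ex-ante: 13.1% − 7.8% = 5.300%
Ex-post: 13.1% − 7% = 6.100%
Difference (ex-post − ex-ante) = 0.8000% → 0.80%.

0.80%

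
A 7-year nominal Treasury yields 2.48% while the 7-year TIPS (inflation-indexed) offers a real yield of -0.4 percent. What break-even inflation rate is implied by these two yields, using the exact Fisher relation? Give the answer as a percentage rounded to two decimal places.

2.89%

(1 + π) = (1 + i)/(1 + r) = 1.02480 / 0.99600 = 1.028916
Break-even inflation = 1.028916 − 1 → 2.89%.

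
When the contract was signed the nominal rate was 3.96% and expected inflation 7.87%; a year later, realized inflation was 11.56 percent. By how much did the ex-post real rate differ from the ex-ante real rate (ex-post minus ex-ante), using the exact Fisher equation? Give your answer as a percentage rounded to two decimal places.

-3.19%

Ex-ante: (1 + 0.0396)/(1 + 0.0787) − 1 = -3.6247%
Ex-post: (1 + 0.0396)/(1 + 0.1156) − 1 = -6.8125%
Difference (ex-post − ex-ante) = -3.1877% → -3.19%.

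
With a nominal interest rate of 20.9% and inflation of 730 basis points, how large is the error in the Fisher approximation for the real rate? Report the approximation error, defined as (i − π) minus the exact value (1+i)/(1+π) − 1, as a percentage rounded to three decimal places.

Approximate: r ≈ 20.900% − 7.300% = 13.6000%
Exact: (1 + 0.2090)/(1 + 0.0730) − 1 = 12.6747%
Error = 13.6000% − 12.6747% = 0.9253% → 0.925%.

0.925%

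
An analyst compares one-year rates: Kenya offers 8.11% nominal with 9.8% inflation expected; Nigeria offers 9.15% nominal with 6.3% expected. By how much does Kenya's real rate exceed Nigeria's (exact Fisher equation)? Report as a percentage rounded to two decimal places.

-4.22%

Kenya: (1 + 0.0811)/(1 + 0.0980) − 1 = -1.5392%
Nigeria: (1 + 0.0915)/(1 + 0.0630) − 1 = 2.6811%
Differential = -1.5392% − 2.6811% = -4.2203% → -4.22%.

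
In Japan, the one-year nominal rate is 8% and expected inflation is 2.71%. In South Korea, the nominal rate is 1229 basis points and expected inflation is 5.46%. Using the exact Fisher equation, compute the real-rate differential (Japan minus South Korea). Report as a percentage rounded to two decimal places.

-1.33%

Japan: (1 + 0.0800)/(1 + 0.0271) − 1 = 5.1504%
South Korea: (1 + 0.1229)/(1 + 0.0546) − 1 = 6.4764%
Differential = 5.1504% − 6.4764% = -1.3260% → -1.33%.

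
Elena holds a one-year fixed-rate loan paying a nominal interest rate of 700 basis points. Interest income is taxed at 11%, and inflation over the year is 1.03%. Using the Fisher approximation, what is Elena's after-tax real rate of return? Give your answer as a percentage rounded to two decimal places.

5.20%

After-tax nominal return = 7% × (1 − 0.11) = 6.2300%.
r ≈ 6.2300% − 1.03% → 5.20%.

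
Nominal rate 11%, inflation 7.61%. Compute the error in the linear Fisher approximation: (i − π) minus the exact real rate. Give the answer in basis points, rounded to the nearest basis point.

Approximate: r ≈ 11.000% − 7.610% = 3.3900%
Exact: (1 + 0.1100)/(1 + 0.0761) − 1 = 3.1503%
Error = 3.3900% − 3.1503% = 0.2397% → 24 basis points.

24 basis points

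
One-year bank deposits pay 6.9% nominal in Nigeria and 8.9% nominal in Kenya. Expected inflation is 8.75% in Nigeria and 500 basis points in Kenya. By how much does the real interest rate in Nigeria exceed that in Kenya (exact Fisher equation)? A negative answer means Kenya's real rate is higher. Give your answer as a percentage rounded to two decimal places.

-5.42%

Nigeria: (1 + 0.0690)/(1 + 0.0875) − 1 = -1.7011%
Kenya: (1 + 0.0890)/(1 + 0.0500) − 1 = 3.7143%
Differential = -1.7011% − 3.7143% = -5.4154% → -5.42%.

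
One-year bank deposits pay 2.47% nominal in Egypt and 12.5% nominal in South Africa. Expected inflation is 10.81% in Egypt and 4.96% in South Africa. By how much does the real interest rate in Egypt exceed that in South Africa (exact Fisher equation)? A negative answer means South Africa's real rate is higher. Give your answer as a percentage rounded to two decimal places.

Egypt: (1 + 0.0247)/(1 + 0.1081) − 1 = -7.5264%
South Africa: (1 + 0.1250)/(1 + 0.0496) − 1 = 7.1837%
Differential = -7.5264% − 7.1837% = -14.7101% → -14.71%.

-14.71%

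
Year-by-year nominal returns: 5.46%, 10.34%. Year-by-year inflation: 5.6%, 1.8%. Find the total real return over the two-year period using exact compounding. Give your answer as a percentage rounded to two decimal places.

Compound the nominal returns: 1.0546 × 1.1034 = 1.163646.
Compound inflation: 1.0560 × 1.0180 = 1.075008.
Deflate: 1.163646 / 1.075008 = 1.082453.
Total real return = 1.082453 − 1 → 8.25%.

8.25%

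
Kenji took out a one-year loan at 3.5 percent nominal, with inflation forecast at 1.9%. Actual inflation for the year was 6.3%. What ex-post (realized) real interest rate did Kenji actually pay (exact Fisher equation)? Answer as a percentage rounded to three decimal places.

Ex-post: (1 + 0.0350)/(1 + 0.0630) − 1 = -2.6341%
So the realized real rate is -2.634%.

-2.634%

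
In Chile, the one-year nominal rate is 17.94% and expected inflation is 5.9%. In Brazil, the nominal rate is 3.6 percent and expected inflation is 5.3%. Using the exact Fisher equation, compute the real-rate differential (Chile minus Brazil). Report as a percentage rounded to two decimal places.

12.98%

Chile: (1 + 0.1794)/(1 + 0.0590) − 1 = 11.3692%
Brazil: (1 + 0.0360)/(1 + 0.0530) − 1 = -1.6144%
Differential = 11.3692% − (-1.6144%) = 12.9837% → 12.98%.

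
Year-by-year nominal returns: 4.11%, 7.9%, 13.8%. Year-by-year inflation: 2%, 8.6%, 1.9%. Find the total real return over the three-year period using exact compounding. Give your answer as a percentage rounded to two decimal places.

Nominal growth factor = 1.0411 × 1.0790 × 1.1380 = 1.278369
Price-level growth factor = 1.0200 × 1.0860 × 1.0190 = 1.128767
Real growth factor = 1.278369 / 1.128767 = 1.132536
Total real return = 1.132536 − 1 → 13.25%.

13.25%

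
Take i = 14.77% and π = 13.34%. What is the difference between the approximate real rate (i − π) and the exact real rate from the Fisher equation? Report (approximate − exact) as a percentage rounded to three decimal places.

0.168%

Approximate: r ≈ 14.770% − 13.340% = 1.4300%
Exact: (1 + 0.1477)/(1 + 0.1334) − 1 = 1.2617%
Error = 1.4300% − 1.2617% = 0.1683% → 0.168%.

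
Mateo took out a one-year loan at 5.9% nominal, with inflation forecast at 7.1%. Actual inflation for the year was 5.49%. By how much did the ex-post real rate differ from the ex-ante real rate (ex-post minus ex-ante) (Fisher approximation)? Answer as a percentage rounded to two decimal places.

Ex-ante: 5.9% − 7.1% = -1.200%
Ex-post: 5.9% − 5.49% = 0.410%
Difference (ex-post − ex-ante) = 1.6100% → 1.61%.

1.61%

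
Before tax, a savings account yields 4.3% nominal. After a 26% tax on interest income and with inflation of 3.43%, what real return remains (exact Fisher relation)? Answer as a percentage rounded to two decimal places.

-0.24%

After-tax nominal return = 4.3% × (1 − 0.26) = 3.1820%.
1 + r = 1.03182 / 1.03430 = 0.997602
After-tax real rate = 0.997602 − 1 → -0.24%.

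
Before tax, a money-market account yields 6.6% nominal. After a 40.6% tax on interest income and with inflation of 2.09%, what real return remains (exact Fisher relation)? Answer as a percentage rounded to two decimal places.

1.79%

After-tax nominal return = 6.6% × (1 − 0.406) = 3.9204%.
1 + r = 1.039204 / 1.02090 = 1.017929
After-tax real rate = 1.017929 − 1 → 1.79%.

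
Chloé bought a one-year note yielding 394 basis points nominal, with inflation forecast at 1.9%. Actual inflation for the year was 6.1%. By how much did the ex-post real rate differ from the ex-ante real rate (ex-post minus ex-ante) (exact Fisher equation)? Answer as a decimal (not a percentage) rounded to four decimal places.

Ex-ante: (1 + 0.0394)/(1 + 0.0190) − 1 = 2.0020%
Ex-post: (1 + 0.0394)/(1 + 0.0610) − 1 = -2.0358%
Difference (ex-post − ex-ante) = -4.0378% → -0.0404.

-0.0404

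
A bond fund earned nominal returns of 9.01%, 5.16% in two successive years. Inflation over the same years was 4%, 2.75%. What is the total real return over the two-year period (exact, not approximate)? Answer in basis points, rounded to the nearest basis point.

728 basis points

Nominal growth factor = 1.0901 × 1.0516 = 1.146349
Price-level growth factor = 1.0400 × 1.0275 = 1.068600
Real growth factor = 1.146349 / 1.068600 = 1.072758
Total real return = 1.072758 − 1 → 728 basis points.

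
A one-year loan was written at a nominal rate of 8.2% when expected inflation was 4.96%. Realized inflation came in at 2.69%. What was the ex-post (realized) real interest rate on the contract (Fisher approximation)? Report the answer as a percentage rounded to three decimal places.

5.510%

Ex-post: 8.2% − 2.69% = 5.510%
So the realized real rate is 5.510%.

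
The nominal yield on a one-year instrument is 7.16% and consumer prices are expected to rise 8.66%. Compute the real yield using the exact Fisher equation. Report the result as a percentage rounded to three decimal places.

-1.380%

1 + r = 1.07160 / 1.08660 = 0.9861955
r = 0.9861955 − 1 = -1.38045%, i.e. -1.380%.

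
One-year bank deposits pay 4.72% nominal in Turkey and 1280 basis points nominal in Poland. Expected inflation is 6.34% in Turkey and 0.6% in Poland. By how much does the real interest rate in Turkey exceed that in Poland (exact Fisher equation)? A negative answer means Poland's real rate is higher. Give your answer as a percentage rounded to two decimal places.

Turkey: (1 + 0.0472)/(1 + 0.0634) − 1 = -1.5234%
Poland: (1 + 0.1280)/(1 + 0.0060) − 1 = 12.1272%
Differential = -1.5234% − 12.1272% = -13.6507% → -13.65%.

-13.65%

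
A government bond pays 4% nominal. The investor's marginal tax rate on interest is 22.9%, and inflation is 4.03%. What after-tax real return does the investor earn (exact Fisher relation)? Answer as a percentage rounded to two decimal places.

-0.91%

After-tax nominal return = 4% × (1 − 0.229) = 3.0840%.
1 + r = 1.03084 / 1.04030 = 0.990906
After-tax real rate = 0.990906 − 1 → -0.91%.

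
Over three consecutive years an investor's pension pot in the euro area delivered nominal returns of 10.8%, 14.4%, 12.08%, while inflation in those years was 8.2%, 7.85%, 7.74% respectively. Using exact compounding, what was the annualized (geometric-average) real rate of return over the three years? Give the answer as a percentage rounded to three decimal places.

Compound the nominal returns: 1.1080 × 1.1440 × 1.1208 = 1.42067228.
Compound inflation: 1.0820 × 1.0785 × 1.0774 = 1.25725792.
Deflate: 1.42067228 / 1.25725792 = 1.12997680.
Annualized real rate = 1.12997680^(1/3) − 1 = 4.1573% → 4.157%.

4.157%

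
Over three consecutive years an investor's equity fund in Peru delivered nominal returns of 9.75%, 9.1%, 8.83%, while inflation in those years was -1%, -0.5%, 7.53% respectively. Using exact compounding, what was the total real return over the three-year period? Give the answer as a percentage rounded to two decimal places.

23.02%

Compound the nominal returns: 1.0975 × 1.0910 × 1.0883 = 1.303100.
Compound inflation: 0.9900 × 0.9950 × 1.0753 = 1.059224.
Deflate: 1.303100 / 1.059224 = 1.230240.
Total real return = 1.230240 − 1 → 23.02%.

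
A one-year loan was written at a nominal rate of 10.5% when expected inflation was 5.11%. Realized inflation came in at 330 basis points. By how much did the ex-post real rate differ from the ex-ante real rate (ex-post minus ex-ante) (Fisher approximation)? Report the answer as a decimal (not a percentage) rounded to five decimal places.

Ex-ante: 10.5% − 5.11% = 5.390%
Ex-post: 10.5% − 3.3% = 7.200%
Difference (ex-post − ex-ante) = 1.8100% → 0.01810.

0.01810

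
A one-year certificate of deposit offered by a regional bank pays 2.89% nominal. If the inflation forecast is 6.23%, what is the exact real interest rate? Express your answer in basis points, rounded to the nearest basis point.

By the Fisher identity, 1 + r = (1 + i)/(1 + π).
1 + r = 1.02890 / 1.06230 = 0.968559
r = 0.968559 − 1 = -3.1441%, i.e. -314 basis points.

-314 basis points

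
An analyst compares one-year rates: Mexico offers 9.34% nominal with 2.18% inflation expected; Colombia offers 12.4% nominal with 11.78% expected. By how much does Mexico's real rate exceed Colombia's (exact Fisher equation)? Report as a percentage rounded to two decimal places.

Mexico: (1 + 0.0934)/(1 + 0.0218) − 1 = 7.0072%
Colombia: (1 + 0.1240)/(1 + 0.1178) − 1 = 0.5547%
Differential = 7.0072% − 0.5547% = 6.4526% → 6.45%.

6.45%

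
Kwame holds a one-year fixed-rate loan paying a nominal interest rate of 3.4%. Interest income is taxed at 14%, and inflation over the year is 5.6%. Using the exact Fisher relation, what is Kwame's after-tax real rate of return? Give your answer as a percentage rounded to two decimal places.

-2.53%

After-tax nominal return = 3.4% × (1 − 0.14) = 2.9240%.
1 + r = 1.02924 / 1.05600 = 0.974659
After-tax real rate = 0.974659 − 1 → -2.53%.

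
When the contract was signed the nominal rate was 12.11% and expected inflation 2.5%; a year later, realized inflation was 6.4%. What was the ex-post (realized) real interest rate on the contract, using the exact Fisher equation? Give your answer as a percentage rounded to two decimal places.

Ex-post: (1 + 0.1211)/(1 + 0.0640) − 1 = 5.3665%
So the realized real rate is 5.37%.

5.37%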